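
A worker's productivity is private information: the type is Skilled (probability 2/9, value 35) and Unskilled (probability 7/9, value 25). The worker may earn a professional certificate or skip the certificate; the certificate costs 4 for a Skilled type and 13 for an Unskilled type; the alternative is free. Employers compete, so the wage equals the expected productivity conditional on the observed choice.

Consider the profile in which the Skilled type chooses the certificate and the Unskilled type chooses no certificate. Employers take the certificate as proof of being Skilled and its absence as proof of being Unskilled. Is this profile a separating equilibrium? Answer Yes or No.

Yes

Under these beliefs, the certificate earns wage 35 and no certificate earns wage 25.
Skilled: the certificate nets 35 − 4 = 31; no certificate nets 25. Skilled prefers the certificate.
Unskilled: the certificate nets 35 − 13 = 22; no certificate nets 25. Unskilled prefers no certificate.
Neither type deviates, so the separating profile is an equilibrium.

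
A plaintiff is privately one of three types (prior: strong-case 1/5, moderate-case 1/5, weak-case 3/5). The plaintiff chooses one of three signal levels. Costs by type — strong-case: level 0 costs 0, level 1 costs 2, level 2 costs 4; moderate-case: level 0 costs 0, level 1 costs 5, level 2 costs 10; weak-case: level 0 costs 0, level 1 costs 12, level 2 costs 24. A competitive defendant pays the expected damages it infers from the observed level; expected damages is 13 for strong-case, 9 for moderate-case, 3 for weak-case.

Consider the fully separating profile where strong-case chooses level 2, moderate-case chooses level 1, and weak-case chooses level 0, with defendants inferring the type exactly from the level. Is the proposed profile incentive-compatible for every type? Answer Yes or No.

Separating settlements: level 2 → 13, level 1 → 9, level 0 → 3.
strong-case (assigned level 2): level 0: 3 − 0 = 3; level 1: 9 − 2 = 7; level 2: 13 − 4 = 9. strong-case stays.
moderate-case (assigned level 1): level 0: 3 − 0 = 3; level 1: 9 − 5 = 4; level 2: 13 − 10 = 3. moderate-case stays.
weak-case (assigned level 0): level 0: 3 − 0 = 3; level 1: 9 − 12 = -3; level 2: 13 − 24 = -11. weak-case stays.
Every type prefers its assigned level; separation holds.

Yes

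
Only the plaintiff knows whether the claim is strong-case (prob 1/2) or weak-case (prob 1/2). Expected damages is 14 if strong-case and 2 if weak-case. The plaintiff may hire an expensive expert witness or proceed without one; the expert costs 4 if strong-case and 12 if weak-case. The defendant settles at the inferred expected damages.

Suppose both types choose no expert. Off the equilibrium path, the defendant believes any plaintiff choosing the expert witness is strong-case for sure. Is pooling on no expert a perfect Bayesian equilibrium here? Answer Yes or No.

No

On path, the defendant holds the prior and pays 1/2·14 + 1/2·2 = 8. Off path (the expert witness), believing strong-case, it pays 14.
strong-case: no expert nets 8; the expert witness nets 14 − 4 = 10. strong-case would deviate.
weak-case: no expert nets 8; the expert witness nets 14 − 12 = 2. weak-case stays.
A type deviates, so pooling fails.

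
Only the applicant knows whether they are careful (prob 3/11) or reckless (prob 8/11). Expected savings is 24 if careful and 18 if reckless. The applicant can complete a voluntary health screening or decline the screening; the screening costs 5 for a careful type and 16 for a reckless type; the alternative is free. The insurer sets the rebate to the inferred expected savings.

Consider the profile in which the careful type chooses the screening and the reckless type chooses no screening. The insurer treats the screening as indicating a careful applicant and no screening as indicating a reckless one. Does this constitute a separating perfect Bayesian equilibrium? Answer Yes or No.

Yes

Under these beliefs, the screening earns rebate 24 and no screening earns rebate 18.
careful: the screening nets 24 − 5 = 19; no screening nets 18. careful prefers the screening.
reckless: the screening nets 24 − 16 = 8; no screening nets 18. reckless prefers no screening.
Neither type deviates, so the separating profile is an equilibrium.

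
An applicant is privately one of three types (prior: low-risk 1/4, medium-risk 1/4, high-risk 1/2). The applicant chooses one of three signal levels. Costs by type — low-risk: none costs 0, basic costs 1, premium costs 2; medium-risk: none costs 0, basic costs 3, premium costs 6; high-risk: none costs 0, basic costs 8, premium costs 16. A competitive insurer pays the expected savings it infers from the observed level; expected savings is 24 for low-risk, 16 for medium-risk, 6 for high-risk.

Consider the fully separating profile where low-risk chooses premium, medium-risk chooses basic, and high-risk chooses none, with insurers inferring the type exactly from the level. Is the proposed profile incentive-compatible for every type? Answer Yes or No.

No

Separating rebates: premium → 24, basic → 16, none → 6.
low-risk (assigned premium): none: 6 − 0 = 6; basic: 16 − 1 = 15; premium: 24 − 2 = 22. low-risk stays.
medium-risk (assigned basic): none: 6 − 0 = 6; basic: 16 − 3 = 13; premium: 24 − 6 = 18. medium-risk prefers premium.
high-risk (assigned none): none: 6 − 0 = 6; basic: 16 − 8 = 8; premium: 24 − 16 = 8. high-risk prefers basic.
At least one type deviates; the separating profile fails.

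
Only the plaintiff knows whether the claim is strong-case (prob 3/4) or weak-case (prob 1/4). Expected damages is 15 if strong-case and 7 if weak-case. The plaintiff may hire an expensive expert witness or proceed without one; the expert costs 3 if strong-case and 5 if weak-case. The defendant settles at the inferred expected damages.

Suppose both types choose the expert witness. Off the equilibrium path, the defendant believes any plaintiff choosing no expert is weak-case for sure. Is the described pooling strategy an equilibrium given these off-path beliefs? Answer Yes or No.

On path, the defendant holds the prior and pays 3/4·15 + 1/4·7 = 13. Off path (no expert), believing weak-case, it pays 7.
strong-case: the expert witness nets 13 − 3 = 10; no expert nets 7. strong-case stays.
weak-case: the expert witness nets 13 − 5 = 8; no expert nets 7. weak-case stays.
No type deviates, so pooling is sustained.

Yes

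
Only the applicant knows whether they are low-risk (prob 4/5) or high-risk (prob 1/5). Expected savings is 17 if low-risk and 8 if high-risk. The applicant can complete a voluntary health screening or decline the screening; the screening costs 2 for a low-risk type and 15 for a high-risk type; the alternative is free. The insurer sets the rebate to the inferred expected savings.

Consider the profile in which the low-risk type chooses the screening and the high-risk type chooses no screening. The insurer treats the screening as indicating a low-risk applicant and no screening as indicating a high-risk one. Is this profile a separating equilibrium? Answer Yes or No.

Under these beliefs, the screening earns rebate 17 and no screening earns rebate 8.
low-risk: the screening nets 17 − 2 = 15; no screening nets 8. low-risk prefers the screening.
high-risk: the screening nets 17 − 15 = 2; no screening nets 8. high-risk prefers no screening.
Neither type deviates, so the separating profile is an equilibrium.

Yes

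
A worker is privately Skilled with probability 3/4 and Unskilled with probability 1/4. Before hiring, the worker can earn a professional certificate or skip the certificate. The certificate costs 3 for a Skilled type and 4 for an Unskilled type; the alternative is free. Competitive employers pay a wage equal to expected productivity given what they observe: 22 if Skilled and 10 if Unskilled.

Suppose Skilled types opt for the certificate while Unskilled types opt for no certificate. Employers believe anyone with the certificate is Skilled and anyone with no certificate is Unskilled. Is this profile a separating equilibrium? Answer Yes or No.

Under these beliefs, the certificate earns wage 22 and no certificate earns wage 10.
Skilled: the certificate nets 22 − 3 = 19; no certificate nets 10. Skilled prefers the certificate.
Unskilled: the certificate nets 22 − 4 = 18; no certificate nets 10. Unskilled would deviate to the certificate.
Unskilled has a profitable deviation, so the profile is not an equilibrium.

No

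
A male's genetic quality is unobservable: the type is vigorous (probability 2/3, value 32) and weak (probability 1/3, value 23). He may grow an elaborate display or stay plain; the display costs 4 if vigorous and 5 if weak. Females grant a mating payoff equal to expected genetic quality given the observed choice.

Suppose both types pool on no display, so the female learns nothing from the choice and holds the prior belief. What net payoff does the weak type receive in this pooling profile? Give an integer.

Pooled mating payoff = 2/3·32 + 1/3·23 = 29.
weak pays no cost for no display, so net payoff = 29.

29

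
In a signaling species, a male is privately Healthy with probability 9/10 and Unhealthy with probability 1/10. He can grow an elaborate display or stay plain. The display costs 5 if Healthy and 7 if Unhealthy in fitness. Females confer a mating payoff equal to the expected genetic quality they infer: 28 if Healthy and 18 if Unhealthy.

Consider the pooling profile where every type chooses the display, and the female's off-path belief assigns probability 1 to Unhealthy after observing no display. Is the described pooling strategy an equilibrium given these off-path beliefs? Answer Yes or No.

Yes

On path, the female holds the prior and pays 9/10·28 + 1/10·18 = 27. Off path (no display), believing Unhealthy, it pays 18.
Healthy: the display nets 27 − 5 = 22; no display nets 18. Healthy stays.
Unhealthy: the display nets 27 − 7 = 20; no display nets 18. Unhealthy stays.
No type deviates, so pooling is sustained.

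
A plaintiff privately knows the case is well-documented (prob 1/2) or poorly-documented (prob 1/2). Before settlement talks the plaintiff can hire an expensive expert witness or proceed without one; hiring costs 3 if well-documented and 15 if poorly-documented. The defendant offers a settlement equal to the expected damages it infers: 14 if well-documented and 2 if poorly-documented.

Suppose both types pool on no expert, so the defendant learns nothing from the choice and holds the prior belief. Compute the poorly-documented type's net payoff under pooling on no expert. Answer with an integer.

8

Pooled settlement = 1/2·14 + 1/2·2 = 8.
poorly-documented pays no cost for no expert, so net payoff = 8.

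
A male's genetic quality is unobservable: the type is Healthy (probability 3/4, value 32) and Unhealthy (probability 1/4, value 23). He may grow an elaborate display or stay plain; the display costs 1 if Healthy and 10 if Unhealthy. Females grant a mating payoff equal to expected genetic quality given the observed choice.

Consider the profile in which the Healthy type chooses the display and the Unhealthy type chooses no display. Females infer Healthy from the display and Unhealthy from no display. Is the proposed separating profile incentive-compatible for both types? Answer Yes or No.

Yes

Under these beliefs, the display earns mating payoff 32 and no display earns mating payoff 23.
Healthy: the display nets 32 − 1 = 31; no display nets 23. Healthy prefers the display.
Unhealthy: the display nets 32 − 10 = 22; no display nets 23. Unhealthy prefers no display.
Neither type deviates, so the separating profile is an equilibrium.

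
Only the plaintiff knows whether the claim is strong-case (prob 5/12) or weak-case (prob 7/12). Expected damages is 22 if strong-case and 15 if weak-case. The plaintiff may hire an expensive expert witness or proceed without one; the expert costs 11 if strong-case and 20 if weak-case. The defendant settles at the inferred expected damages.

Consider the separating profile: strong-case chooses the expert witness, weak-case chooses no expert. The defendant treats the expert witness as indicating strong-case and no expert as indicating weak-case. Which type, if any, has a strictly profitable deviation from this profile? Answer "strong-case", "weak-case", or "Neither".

The expert witness pays 22; no expert pays 15.
strong-case: assigned the expert witness, nets 22 − 11 = 11; deviating to no expert nets 15.
weak-case: assigned no expert, nets 15; deviating to the expert witness nets 22 − 20 = 2.
The strong-case type gains 4 by deviating.

strong-case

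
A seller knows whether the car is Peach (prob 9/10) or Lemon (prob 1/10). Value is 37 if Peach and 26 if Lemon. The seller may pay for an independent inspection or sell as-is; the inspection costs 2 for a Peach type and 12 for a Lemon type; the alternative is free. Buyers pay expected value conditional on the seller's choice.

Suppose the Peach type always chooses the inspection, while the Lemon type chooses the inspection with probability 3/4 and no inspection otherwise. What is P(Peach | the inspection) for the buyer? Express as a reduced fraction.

P(the inspection) = (9/10)·1 + (1/10)·(3/4) = 39/40.
By Bayes' rule, P(Peach | the inspection) = (9/10) / (39/40) = 12/13.

12/13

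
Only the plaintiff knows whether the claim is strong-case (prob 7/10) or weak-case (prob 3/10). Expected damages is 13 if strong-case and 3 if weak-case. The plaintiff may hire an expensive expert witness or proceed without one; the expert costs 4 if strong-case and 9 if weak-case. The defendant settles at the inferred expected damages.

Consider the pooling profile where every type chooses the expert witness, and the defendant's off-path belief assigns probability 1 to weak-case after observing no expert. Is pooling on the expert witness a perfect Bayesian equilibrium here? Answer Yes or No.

No

On path, the defendant holds the prior and pays 7/10·13 + 3/10·3 = 10. Off path (no expert), believing weak-case, it pays 3.
strong-case: the expert witness nets 10 − 4 = 6; no expert nets 3. strong-case stays.
weak-case: the expert witness nets 10 − 9 = 1; no expert nets 3. weak-case would deviate.
A type deviates, so pooling fails.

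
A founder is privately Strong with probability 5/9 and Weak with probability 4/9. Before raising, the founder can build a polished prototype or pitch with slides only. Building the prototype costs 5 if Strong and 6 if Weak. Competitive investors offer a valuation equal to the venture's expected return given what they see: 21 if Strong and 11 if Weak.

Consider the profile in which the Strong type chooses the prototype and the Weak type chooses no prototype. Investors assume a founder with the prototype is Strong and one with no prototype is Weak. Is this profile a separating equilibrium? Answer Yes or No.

No

Under these beliefs, the prototype earns valuation 21 and no prototype earns valuation 11.
Strong: the prototype nets 21 − 5 = 16; no prototype nets 11. Strong prefers the prototype.
Weak: the prototype nets 21 − 6 = 15; no prototype nets 11. Weak would deviate to the prototype.
Weak has a profitable deviation, so the profile is not an equilibrium.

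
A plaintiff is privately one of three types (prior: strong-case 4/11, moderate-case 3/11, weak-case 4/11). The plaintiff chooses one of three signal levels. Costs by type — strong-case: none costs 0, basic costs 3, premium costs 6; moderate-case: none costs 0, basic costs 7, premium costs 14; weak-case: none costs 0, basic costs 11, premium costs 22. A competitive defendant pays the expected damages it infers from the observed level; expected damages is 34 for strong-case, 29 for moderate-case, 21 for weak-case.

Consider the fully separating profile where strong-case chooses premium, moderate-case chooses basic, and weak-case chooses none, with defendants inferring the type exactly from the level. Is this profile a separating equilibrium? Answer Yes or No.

Separating settlements: premium → 34, basic → 29, none → 21.
strong-case (assigned premium): none: 21 − 0 = 21; basic: 29 − 3 = 26; premium: 34 − 6 = 28. strong-case stays.
moderate-case (assigned basic): none: 21 − 0 = 21; basic: 29 − 7 = 22; premium: 34 − 14 = 20. moderate-case stays.
weak-case (assigned none): none: 21 − 0 = 21; basic: 29 − 11 = 18; premium: 34 − 22 = 12. weak-case stays.
Every type prefers its assigned level; separation holds.

Yes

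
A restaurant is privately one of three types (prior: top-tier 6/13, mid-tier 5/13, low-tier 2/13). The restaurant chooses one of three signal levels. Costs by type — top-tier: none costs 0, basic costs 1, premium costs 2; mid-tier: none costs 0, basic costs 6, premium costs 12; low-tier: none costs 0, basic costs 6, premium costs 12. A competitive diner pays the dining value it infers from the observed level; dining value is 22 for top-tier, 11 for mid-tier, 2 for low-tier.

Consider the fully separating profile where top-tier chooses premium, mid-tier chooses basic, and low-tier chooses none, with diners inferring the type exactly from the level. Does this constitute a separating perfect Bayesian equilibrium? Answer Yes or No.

No

Separating price premiums: premium → 22, basic → 11, none → 2.
top-tier (assigned premium): none: 2 − 0 = 2; basic: 11 − 1 = 10; premium: 22 − 2 = 20. top-tier stays.
mid-tier (assigned basic): none: 2 − 0 = 2; basic: 11 − 6 = 5; premium: 22 − 12 = 10. mid-tier prefers premium.
low-tier (assigned none): none: 2 − 0 = 2; basic: 11 − 6 = 5; premium: 22 − 12 = 10. low-tier prefers premium.
At least one type deviates; the separating profile fails.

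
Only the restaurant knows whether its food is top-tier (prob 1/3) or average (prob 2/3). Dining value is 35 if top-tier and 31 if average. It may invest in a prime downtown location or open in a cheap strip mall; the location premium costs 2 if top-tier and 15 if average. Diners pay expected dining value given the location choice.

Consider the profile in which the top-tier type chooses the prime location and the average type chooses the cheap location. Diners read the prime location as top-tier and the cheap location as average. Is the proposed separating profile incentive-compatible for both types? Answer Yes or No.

Under these beliefs, the prime location earns price premium 35 and the cheap location earns price premium 31.
top-tier: the prime location nets 35 − 2 = 33; the cheap location nets 31. top-tier prefers the prime location.
average: the prime location nets 35 − 15 = 20; the cheap location nets 31. average prefers the cheap location.
Neither type deviates, so the separating profile is an equilibrium.

Yes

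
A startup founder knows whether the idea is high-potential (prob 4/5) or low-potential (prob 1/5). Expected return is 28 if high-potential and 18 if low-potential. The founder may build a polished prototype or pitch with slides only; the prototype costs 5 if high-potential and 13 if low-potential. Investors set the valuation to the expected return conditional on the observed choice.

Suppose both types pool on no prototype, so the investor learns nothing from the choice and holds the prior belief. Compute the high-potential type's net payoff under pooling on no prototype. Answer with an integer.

Pooled valuation = 4/5·28 + 1/5·18 = 26.
high-potential pays no cost for no prototype, so net payoff = 26.

26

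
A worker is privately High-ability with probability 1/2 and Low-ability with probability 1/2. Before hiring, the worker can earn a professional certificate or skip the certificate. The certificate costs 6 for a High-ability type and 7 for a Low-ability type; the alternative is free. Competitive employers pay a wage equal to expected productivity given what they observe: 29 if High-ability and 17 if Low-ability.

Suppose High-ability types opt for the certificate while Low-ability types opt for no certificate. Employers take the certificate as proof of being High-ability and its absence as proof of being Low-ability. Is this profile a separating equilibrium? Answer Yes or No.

No

Under these beliefs, the certificate earns wage 29 and no certificate earns wage 17.
High-ability: the certificate nets 29 − 6 = 23; no certificate nets 17. High-ability prefers the certificate.
Low-ability: the certificate nets 29 − 7 = 22; no certificate nets 17. Low-ability would deviate to the certificate.
Low-ability has a profitable deviation, so the profile is not an equilibrium.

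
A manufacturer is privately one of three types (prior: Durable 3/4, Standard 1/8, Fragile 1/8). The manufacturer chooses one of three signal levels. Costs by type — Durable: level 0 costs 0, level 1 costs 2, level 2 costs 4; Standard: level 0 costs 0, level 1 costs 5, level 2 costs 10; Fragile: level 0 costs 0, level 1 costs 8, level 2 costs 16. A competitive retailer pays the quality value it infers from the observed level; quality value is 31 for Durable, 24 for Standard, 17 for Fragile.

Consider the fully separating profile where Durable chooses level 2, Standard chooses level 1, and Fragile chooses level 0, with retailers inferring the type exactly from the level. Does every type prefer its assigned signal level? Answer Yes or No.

Separating prices: level 2 → 31, level 1 → 24, level 0 → 17.
Durable (assigned level 2): level 0: 17 − 0 = 17; level 1: 24 − 2 = 22; level 2: 31 − 4 = 27. Durable stays.
Standard (assigned level 1): level 0: 17 − 0 = 17; level 1: 24 − 5 = 19; level 2: 31 − 10 = 21. Standard prefers level 2.
Fragile (assigned level 0): level 0: 17 − 0 = 17; level 1: 24 − 8 = 16; level 2: 31 − 16 = 15. Fragile stays.
At least one type deviates; the separating profile fails.

No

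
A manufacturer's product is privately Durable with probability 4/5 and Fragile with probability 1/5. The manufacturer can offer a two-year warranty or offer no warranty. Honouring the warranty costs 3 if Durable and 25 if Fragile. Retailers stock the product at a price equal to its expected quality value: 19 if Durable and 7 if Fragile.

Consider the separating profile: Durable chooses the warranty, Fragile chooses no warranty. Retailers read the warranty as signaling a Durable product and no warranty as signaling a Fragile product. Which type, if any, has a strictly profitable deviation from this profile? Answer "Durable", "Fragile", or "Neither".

The warranty pays 19; no warranty pays 7.
Durable: assigned the warranty, nets 19 − 3 = 16; deviating to no warranty nets 7.
Fragile: assigned no warranty, nets 7; deviating to the warranty nets 19 − 25 = -6.
Both types strictly prefer their assigned action; no profitable deviation.

Neither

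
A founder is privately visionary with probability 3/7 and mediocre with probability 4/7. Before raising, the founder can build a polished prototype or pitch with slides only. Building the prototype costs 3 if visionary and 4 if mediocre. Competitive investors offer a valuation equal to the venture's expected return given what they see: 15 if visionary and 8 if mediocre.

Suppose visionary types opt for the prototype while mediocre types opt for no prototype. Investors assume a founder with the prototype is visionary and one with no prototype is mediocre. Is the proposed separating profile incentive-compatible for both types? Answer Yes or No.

Under these beliefs, the prototype earns valuation 15 and no prototype earns valuation 8.
visionary: the prototype nets 15 − 3 = 12; no prototype nets 8. visionary prefers the prototype.
mediocre: the prototype nets 15 − 4 = 11; no prototype nets 8. mediocre would deviate to the prototype.
mediocre has a profitable deviation, so the profile is not an equilibrium.

No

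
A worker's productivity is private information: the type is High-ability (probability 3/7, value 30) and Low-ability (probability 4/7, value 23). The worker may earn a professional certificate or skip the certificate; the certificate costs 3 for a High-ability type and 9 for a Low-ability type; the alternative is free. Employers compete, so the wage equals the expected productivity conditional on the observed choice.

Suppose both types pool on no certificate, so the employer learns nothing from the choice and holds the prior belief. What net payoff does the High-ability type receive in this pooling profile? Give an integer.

Pooled wage = 3/7·30 + 4/7·23 = 26.
High-ability pays no cost for no certificate, so net payoff = 26.

26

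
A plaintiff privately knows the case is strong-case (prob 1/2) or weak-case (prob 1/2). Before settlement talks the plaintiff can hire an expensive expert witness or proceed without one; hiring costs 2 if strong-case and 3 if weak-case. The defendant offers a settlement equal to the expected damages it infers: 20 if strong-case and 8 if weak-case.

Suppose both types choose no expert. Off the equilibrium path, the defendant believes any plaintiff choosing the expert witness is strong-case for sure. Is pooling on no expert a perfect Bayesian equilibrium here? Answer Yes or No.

No

On path, the defendant holds the prior and pays 1/2·20 + 1/2·8 = 14. Off path (the expert witness), believing strong-case, it pays 20.
strong-case: no expert nets 14; the expert witness nets 20 − 2 = 18. strong-case would deviate.
weak-case: no expert nets 14; the expert witness nets 20 − 3 = 17. weak-case would deviate.
A type deviates, so pooling fails.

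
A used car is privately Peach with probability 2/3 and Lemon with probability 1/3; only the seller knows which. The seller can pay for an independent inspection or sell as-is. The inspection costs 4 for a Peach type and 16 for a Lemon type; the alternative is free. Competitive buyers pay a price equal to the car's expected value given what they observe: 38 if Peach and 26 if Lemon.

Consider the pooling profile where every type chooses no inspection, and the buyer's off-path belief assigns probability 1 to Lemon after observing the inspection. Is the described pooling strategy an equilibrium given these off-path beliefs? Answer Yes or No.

Yes

On path, the buyer holds the prior and pays 2/3·38 + 1/3·26 = 34. Off path (the inspection), believing Lemon, it pays 26.
Peach: no inspection nets 34; the inspection nets 26 − 4 = 22. Peach stays.
Lemon: no inspection nets 34; the inspection nets 26 − 16 = 10. Lemon stays.
No type deviates, so pooling is sustained.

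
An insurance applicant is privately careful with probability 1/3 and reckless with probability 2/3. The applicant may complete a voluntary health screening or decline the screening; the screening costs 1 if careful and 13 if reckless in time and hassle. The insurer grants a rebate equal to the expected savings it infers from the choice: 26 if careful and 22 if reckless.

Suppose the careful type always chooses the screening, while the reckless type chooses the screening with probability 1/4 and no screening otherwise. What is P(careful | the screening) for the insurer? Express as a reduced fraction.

2/3

P(the screening) = (1/3)·1 + (2/3)·(1/4) = 1/2.
By Bayes' rule, P(careful | the screening) = (1/3) / (1/2) = 2/3.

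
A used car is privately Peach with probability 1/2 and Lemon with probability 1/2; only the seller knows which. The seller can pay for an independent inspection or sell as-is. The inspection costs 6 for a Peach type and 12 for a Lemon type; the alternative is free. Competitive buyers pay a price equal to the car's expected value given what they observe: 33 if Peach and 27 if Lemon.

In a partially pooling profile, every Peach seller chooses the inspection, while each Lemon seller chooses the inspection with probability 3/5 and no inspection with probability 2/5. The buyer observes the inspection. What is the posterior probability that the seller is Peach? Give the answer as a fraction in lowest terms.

P(the inspection) = (1/2)·1 + (1/2)·(3/5) = 4/5.
By Bayes' rule, P(Peach | the inspection) = (1/2) / (4/5) = 5/8.

5/8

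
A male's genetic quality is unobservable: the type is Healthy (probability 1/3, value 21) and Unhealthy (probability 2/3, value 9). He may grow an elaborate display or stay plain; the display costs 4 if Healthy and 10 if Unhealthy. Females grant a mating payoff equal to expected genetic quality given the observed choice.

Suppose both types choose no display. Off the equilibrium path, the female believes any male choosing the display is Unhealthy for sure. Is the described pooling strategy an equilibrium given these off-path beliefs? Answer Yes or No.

Yes

On path, the female holds the prior and pays 1/3·21 + 2/3·9 = 13. Off path (the display), believing Unhealthy, it pays 9.
Healthy: no display nets 13; the display nets 9 − 4 = 5. Healthy stays.
Unhealthy: no display nets 13; the display nets 9 − 10 = -1. Unhealthy stays.
No type deviates, so pooling is sustained.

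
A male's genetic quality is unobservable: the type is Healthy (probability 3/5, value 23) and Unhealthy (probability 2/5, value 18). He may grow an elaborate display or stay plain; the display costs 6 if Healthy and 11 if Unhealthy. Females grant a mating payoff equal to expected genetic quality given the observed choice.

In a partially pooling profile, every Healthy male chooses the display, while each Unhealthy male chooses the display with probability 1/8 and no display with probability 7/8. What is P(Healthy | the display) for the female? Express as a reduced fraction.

P(the display) = (3/5)·1 + (2/5)·(1/8) = 13/20.
By Bayes' rule, P(Healthy | the display) = (3/5) / (13/20) = 12/13.

12/13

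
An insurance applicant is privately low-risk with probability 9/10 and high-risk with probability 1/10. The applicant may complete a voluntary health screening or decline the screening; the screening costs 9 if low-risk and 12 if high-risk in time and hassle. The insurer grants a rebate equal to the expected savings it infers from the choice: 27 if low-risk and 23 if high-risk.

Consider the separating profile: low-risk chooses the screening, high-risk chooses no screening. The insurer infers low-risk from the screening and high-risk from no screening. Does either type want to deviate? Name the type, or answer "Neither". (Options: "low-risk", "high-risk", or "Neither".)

low-risk

The screening pays 27; no screening pays 23.
low-risk: assigned the screening, nets 27 − 9 = 18; deviating to no screening nets 23.
high-risk: assigned no screening, nets 23; deviating to the screening nets 27 − 12 = 15.
The low-risk type gains 5 by deviating.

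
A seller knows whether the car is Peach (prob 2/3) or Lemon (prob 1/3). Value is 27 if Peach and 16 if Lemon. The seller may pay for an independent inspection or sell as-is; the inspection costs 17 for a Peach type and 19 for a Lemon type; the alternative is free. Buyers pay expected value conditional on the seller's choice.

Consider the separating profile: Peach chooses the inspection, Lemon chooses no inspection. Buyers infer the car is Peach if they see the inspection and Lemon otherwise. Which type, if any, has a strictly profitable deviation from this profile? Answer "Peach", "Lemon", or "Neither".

The inspection pays 27; no inspection pays 16.
Peach: assigned the inspection, nets 27 − 17 = 10; deviating to no inspection nets 16.
Lemon: assigned no inspection, nets 16; deviating to the inspection nets 27 − 19 = 8.
The Peach type gains 6 by deviating.

Peach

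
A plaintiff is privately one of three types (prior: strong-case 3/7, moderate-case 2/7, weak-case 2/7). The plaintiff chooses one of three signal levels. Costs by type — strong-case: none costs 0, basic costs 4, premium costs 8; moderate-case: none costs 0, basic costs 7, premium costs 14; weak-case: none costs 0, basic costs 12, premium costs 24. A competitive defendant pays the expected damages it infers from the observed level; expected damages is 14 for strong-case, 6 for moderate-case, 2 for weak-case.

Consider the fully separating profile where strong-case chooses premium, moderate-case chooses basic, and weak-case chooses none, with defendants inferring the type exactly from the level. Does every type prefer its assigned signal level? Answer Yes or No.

No

Separating settlements: premium → 14, basic → 6, none → 2.
strong-case (assigned premium): none: 2 − 0 = 2; basic: 6 − 4 = 2; premium: 14 − 8 = 6. strong-case stays.
moderate-case (assigned basic): none: 2 − 0 = 2; basic: 6 − 7 = -1; premium: 14 − 14 = 0. moderate-case prefers none.
weak-case (assigned none): none: 2 − 0 = 2; basic: 6 − 12 = -6; premium: 14 − 24 = -10. weak-case stays.
At least one type deviates; the separating profile fails.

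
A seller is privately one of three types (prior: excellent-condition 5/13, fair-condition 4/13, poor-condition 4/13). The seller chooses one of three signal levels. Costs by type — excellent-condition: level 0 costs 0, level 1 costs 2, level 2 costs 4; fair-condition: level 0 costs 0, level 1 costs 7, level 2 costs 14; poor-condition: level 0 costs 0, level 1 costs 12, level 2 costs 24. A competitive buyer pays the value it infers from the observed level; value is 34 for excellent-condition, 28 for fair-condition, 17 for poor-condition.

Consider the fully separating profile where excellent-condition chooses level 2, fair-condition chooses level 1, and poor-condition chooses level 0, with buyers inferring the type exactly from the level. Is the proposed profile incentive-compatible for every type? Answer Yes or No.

Separating prices: level 2 → 34, level 1 → 28, level 0 → 17.
excellent-condition (assigned level 2): level 0: 17 − 0 = 17; level 1: 28 − 2 = 26; level 2: 34 − 4 = 30. excellent-condition stays.
fair-condition (assigned level 1): level 0: 17 − 0 = 17; level 1: 28 − 7 = 21; level 2: 34 − 14 = 20. fair-condition stays.
poor-condition (assigned level 0): level 0: 17 − 0 = 17; level 1: 28 − 12 = 16; level 2: 34 − 24 = 10. poor-condition stays.
Every type prefers its assigned level; separation holds.

Yes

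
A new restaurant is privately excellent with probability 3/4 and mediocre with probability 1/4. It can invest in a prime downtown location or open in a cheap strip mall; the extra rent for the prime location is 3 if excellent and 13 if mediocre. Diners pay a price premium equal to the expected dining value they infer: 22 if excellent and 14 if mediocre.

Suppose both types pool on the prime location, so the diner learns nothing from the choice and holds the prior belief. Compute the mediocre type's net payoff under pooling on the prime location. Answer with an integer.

7

Pooled price premium = 3/4·22 + 1/4·14 = 20.
mediocre pays cost 13 for the prime location, so net payoff = 20 − 13 = 7.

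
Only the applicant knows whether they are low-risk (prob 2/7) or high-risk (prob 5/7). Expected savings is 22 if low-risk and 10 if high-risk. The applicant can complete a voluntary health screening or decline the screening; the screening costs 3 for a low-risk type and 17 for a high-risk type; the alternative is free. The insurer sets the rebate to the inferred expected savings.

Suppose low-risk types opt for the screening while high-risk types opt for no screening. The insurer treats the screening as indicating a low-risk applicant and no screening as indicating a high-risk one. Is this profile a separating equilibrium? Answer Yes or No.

Under these beliefs, the screening earns rebate 22 and no screening earns rebate 10.
low-risk: the screening nets 22 − 3 = 19; no screening nets 10. low-risk prefers the screening.
high-risk: the screening nets 22 − 17 = 5; no screening nets 10. high-risk prefers no screening.
Neither type deviates, so the separating profile is an equilibrium.

Yes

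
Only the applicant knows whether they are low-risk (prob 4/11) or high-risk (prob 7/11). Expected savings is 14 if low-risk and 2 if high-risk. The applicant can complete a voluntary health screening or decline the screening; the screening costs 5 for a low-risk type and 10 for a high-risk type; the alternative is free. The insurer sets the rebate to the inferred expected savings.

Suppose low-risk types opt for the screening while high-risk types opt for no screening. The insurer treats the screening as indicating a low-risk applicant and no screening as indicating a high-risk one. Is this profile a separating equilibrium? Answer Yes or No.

Under these beliefs, the screening earns rebate 14 and no screening earns rebate 2.
low-risk: the screening nets 14 − 5 = 9; no screening nets 2. low-risk prefers the screening.
high-risk: the screening nets 14 − 10 = 4; no screening nets 2. high-risk would deviate to the screening.
high-risk has a profitable deviation, so the profile is not an equilibrium.

No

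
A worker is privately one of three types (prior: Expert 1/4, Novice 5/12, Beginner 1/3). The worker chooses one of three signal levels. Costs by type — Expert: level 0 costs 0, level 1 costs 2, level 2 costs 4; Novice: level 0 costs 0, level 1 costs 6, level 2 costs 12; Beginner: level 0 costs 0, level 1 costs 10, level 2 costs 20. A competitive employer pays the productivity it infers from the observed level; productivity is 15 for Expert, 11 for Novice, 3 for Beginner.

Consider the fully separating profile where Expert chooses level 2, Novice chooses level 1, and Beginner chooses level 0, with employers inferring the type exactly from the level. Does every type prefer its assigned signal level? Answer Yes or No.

Separating wages: level 2 → 15, level 1 → 11, level 0 → 3.
Expert (assigned level 2): level 0: 3 − 0 = 3; level 1: 11 − 2 = 9; level 2: 15 − 4 = 11. Expert stays.
Novice (assigned level 1): level 0: 3 − 0 = 3; level 1: 11 − 6 = 5; level 2: 15 − 12 = 3. Novice stays.
Beginner (assigned level 0): level 0: 3 − 0 = 3; level 1: 11 − 10 = 1; level 2: 15 − 20 = -5. Beginner stays.
Every type prefers its assigned level; separation holds.

Yes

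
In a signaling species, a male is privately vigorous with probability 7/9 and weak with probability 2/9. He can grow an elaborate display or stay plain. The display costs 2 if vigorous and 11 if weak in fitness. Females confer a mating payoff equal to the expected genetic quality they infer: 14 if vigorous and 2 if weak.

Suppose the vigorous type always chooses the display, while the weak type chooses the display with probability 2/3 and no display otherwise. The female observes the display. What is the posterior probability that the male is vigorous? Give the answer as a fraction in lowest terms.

21/25

P(the display) = (7/9)·1 + (2/9)·(2/3) = 25/27.
By Bayes' rule, P(vigorous | the display) = (7/9) / (25/27) = 21/25.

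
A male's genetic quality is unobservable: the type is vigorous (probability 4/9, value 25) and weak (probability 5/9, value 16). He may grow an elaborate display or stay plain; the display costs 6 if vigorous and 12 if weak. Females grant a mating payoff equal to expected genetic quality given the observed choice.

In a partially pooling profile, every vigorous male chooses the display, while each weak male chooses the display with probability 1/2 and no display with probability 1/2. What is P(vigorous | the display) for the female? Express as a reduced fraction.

8/13

P(the display) = (4/9)·1 + (5/9)·(1/2) = 13/18.
By Bayes' rule, P(vigorous | the display) = (4/9) / (13/18) = 8/13.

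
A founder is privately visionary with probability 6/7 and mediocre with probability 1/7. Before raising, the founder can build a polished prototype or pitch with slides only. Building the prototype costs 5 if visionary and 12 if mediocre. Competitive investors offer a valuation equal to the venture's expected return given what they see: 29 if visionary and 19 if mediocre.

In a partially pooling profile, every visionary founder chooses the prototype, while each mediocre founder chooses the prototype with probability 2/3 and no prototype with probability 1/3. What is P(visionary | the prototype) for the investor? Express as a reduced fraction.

9/10

P(the prototype) = (6/7)·1 + (1/7)·(2/3) = 20/21.
By Bayes' rule, P(visionary | the prototype) = (6/7) / (20/21) = 9/10.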